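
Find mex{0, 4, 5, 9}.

1

0 is in the set but 1 is not, so the mex is 1.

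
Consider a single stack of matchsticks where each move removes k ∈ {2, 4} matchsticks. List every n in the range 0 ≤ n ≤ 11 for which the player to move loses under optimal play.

0, 1, 6, 7

Compute g(0), g(1), … for moves {2, 4}:
k:     0  1  2  3  4  5  6  7  8  9 10 11
g(k):  0  0  1  1  2  2  0  0  1  1  2  2
The P-positions (g = 0) in 0..11 are 0, 1, 6, 7.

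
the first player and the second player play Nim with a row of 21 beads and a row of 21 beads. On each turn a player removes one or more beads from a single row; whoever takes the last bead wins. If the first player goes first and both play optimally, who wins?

the second player wins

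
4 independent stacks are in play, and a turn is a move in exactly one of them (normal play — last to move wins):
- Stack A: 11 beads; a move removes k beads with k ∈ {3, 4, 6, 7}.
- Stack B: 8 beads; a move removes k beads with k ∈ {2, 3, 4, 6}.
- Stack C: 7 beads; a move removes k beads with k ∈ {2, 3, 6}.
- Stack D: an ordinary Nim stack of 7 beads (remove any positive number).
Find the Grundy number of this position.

For stack A, compute g(0), g(1), … with moves {3, 4, 6, 7}:
g(0) = mex{} = 0
g(1) = mex{} = 0
g(2) = mex{} = 0
g(3) = mex{0} = 1
g(4) = mex{0} = 1
g(5) = mex{0} = 1
g(6) = mex{0,1} = 2
g(7) = mex{0,1} = 2
g(8) = mex{0,1} = 2
g(9) = mex{0,1,2} = 3
g(10) = mex{1,2} = 0
g(11) = mex{1,2} = 0
So g(11) = 0.
For stack B, compute g(0), g(1), … with moves {2, 3, 4, 6}:
k:     0  1  2  3  4  5  6  7  8
g(k):  0  0  1  1  2  2  3  3  0
So g(8) = 0.
For stack C, compute g(0), g(1), … with moves {2, 3, 6}:
k:     0  1  2  3  4  5  6  7
g(k):  0  0  1  1  2  0  3  1
So g(7) = 1.
Stack D is a plain Nim stack of size 7, so its Grundy value is 7.
By the Sprague-Grundy theorem, the Grundy value of a sum of independent games is the XOR of the component values.
Combined value = 0 XOR 0 XOR 1 XOR 7 = 6.

6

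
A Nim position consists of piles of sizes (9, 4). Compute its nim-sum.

13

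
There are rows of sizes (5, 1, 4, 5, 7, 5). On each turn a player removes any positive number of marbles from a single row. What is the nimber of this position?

7

Nim-sum: 5 ^ 1 ^ 4 ^ 5 ^ 7 ^ 5 = 7.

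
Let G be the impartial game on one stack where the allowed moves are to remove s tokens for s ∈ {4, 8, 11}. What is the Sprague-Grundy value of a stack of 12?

Grundy values for subtraction set {4, 8, 11}:
g(0) = mex{} = 0
g(1) = mex{} = 0
g(2) = mex{} = 0
g(3) = mex{} = 0
g(4) = mex{0} = 1
g(5) = mex{0} = 1
g(6) = mex{0} = 1
g(7) = mex{0} = 1
g(8) = mex{0,1} = 2
g(9) = mex{0,1} = 2
g(10) = mex{0,1} = 2
g(11) = mex{0,1} = 2
g(12) = mex{0,1,2} = 3
So g(12) = 3.

3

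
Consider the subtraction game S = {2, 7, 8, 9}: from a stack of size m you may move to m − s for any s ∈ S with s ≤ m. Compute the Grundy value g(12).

2

Compute g(0), g(1), … for moves {2, 7, 8, 9}:
g(0) = mex{} = 0
g(1) = mex{} = 0
g(2) = mex{0} = 1
g(3) = mex{0} = 1
g(4) = mex{1} = 0
g(5) = mex{1} = 0
g(6) = mex{0} = 1
g(7) = mex{0} = 1
g(8) = mex{0,1} = 2
g(9) = mex{0,1} = 2
g(10) = mex{0,1,2} = 3
g(11) = mex{0,1,2} = 3
g(12) = mex{0,1,3} = 2
So g(12) = 2.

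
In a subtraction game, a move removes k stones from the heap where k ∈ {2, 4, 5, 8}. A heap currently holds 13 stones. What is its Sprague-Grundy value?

0

Grundy values for subtraction set {2, 4, 5, 8}:
g(0) = mex{} = 0
g(1) = mex{} = 0
g(2) = mex{0} = 1
g(3) = mex{0} = 1
g(4) = mex{0,1} = 2
g(5) = mex{0,1} = 2
g(6) = mex{0,1,2} = 3
g(7) = mex{1,2} = 0
g(8) = mex{0,1,2,3} = 4
g(9) = mex{0,2} = 1
g(10) = mex{1,2,3,4} = 0
g(11) = mex{0,1,3} = 2
g(12) = mex{0,2,4} = 1
g(13) = mex{1,2,4} = 0
So g(13) = 0.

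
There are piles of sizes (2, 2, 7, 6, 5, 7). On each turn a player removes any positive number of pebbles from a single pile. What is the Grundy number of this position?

3

In binary:
  010  (2)
  010  (2)
  111  (7)
  110  (6)
  101  (5)
  111  (7)
  ---
  011  (3)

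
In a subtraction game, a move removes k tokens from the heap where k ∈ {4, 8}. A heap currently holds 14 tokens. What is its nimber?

0

Grundy values for subtraction set {4, 8}:
k:     0  1  2  3  4  5  6  7  8  9 10 11 12 13 14
g(k):  0  0  0  0  1  1  1  1  2  2  2  2  0  0  0
So g(14) = 0.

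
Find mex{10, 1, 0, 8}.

The values 0, 1 are all present; 2 is the first non-negative integer missing from the set.

2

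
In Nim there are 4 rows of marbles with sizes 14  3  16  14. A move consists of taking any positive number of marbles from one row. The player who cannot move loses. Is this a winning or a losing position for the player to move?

Winning position

Bitwise XOR of the heap sizes:
  01110  (14)
  00011  (3)
  10000  (16)
  01110  (14)
  -----
  10011  (19)
The nim-sum is 19 ≠ 0, so this is an N-position: the player to move can win.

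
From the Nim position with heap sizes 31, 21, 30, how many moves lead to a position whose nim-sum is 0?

3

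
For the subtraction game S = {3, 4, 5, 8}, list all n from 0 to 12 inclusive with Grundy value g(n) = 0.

Compute g(0), g(1), … for moves {3, 4, 5, 8}:
g(0) = mex{} = 0
g(1) = mex{} = 0
g(2) = mex{} = 0
g(3) = mex{0} = 1
g(4) = mex{0} = 1
g(5) = mex{0} = 1
g(6) = mex{0,1} = 2
g(7) = mex{0,1} = 2
g(8) = mex{0,1} = 2
g(9) = mex{0,1,2} = 3
g(10) = mex{0,1,2} = 3
g(11) = mex{1,2} = 0
g(12) = mex{1,2,3} = 0
The P-positions (g = 0) in 0..12 are 0, 1, 2, 11, 12.

0, 1, 2, 11, 12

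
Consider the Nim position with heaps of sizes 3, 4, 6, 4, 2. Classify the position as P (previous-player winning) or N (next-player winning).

Compute the nim-sum pairwise:
3 ^ 4 = 7
7 ^ 6 = 1
1 ^ 4 = 5
5 ^ 2 = 7
The nim-sum is 7 ≠ 0, so this is an N-position: the player to move can win.

N-position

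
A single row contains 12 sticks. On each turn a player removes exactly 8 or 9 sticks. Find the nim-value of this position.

Grundy values for subtraction set {8, 9}:
g(0) = mex{} = 0
g(1) = mex{} = 0
g(2) = mex{} = 0
g(3) = mex{} = 0
g(4) = mex{} = 0
g(5) = mex{} = 0
g(6) = mex{} = 0
g(7) = mex{} = 0
g(8) = mex{0} = 1
g(9) = mex{0} = 1
g(10) = mex{0} = 1
g(11) = mex{0} = 1
g(12) = mex{0} = 1
So g(12) = 1.

1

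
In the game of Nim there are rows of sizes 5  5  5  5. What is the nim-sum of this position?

0

In binary:
  101  (5)
  101  (5)
  101  (5)
  101  (5)
  ---
  000  (0)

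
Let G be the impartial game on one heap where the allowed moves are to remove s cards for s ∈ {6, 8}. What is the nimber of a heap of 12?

2

Grundy values for subtraction set {6, 8}:
g(0) = mex{} = 0
g(1) = mex{} = 0
g(2) = mex{} = 0
g(3) = mex{} = 0
g(4) = mex{} = 0
g(5) = mex{} = 0
g(6) = mex{0} = 1
g(7) = mex{0} = 1
g(8) = mex{0} = 1
g(9) = mex{0} = 1
g(10) = mex{0} = 1
g(11) = mex{0} = 1
g(12) = mex{0,1} = 2
So g(12) = 2.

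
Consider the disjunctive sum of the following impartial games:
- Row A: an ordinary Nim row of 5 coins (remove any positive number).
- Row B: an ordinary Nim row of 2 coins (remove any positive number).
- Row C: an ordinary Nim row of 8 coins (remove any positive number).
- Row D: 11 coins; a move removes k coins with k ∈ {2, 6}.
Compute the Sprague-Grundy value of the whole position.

Row A is a plain Nim row of size 5, so its Grundy value is 5.
Row B is a plain Nim row of size 2, so its Grundy value is 2.
Row C is a plain Nim row of size 8, so its Grundy value is 8.
Build the Grundy sequence for row D with g(k) = mex{g(k−s) : s ∈ {2, 6}, s ≤ k}:
g(0) = mex{} = 0
g(1) = mex{} = 0
g(2) = mex{0} = 1
g(3) = mex{0} = 1
g(4) = mex{1} = 0
g(5) = mex{1} = 0
g(6) = mex{0} = 1
g(7) = mex{0} = 1
g(8) = mex{1} = 0
g(9) = mex{1} = 0
g(10) = mex{0} = 1
g(11) = mex{0} = 1
So g(11) = 1.
By the Sprague-Grundy theorem, the Grundy value of a sum of independent games is the XOR of the component values.
Combined value = 5 ⊕ 2 ⊕ 8 ⊕ 1 = 14.

14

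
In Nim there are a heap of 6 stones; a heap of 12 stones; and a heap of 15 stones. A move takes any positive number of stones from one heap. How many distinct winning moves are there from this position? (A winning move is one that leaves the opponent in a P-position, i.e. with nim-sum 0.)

Bitwise XOR of the heap sizes:
  0110  (6)
  1100  (12)
  1111  (15)
  ----
  0101  (5)
The overall nim-sum is X = 5. A heap of size p has a winning move iff p XOR X < p (reduce it to p XOR X).
  6: 6 XOR 5 = 3 < 6 — winning move (to 3).
  12: 12 XOR 5 = 9 < 12 — winning move (to 9).
  15: 15 XOR 5 = 10 < 15 — winning move (to 10).
That gives 3 winning moves.

3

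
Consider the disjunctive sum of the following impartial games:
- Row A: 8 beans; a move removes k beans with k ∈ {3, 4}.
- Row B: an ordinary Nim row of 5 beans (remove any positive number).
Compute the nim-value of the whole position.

5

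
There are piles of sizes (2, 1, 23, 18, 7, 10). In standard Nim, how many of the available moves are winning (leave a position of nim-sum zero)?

1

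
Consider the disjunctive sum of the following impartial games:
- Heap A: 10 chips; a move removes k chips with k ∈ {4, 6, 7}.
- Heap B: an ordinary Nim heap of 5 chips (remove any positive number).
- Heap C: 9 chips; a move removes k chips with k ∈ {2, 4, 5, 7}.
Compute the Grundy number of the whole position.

Build the Grundy sequence for heap A with g(k) = mex{g(k−s) : s ∈ {4, 6, 7}, s ≤ k}:
k:     0  1  2  3  4  5  6  7  8  9 10
g(k):  0  0  0  0  1  1  1  1  2  2  2
So g(10) = 2.
Heap B is a plain Nim heap of size 5, so its Grundy value is 5.
Grundy values for heap C (subtraction set {2, 4, 5, 7}):
k:     0  1  2  3  4  5  6  7  8  9
g(k):  0  0  1  1  2  2  3  3  4  0
So g(9) = 0.
By the Sprague-Grundy theorem, the Grundy value of a sum of independent games is the XOR of the component values.
Combined value = 2 ⊕ 5 ⊕ 0 = 7.

7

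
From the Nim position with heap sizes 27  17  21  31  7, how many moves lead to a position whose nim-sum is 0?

3

In binary:
  11011  (27)
  10001  (17)
  10101  (21)
  11111  (31)
  00111  (7)
  -----
  00111  (7)
The overall nim-sum is X = 7. A heap of size p has a winning move iff p XOR X < p (reduce it to p XOR X).
  27: 27 XOR 7 = 28 ≥ 27 — no move.
  17: 17 XOR 7 = 22 ≥ 17 — no move.
  21: 21 XOR 7 = 18 < 21 — winning move (to 18).
  31: 31 XOR 7 = 24 < 31 — winning move (to 24).
  7: 7 XOR 7 = 0 < 7 — winning move (to 0).
That gives 3 winning moves.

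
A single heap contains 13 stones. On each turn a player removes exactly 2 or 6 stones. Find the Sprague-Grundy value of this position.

0

Grundy values for subtraction set {2, 6}:
g(0) = mex{} = 0
g(1) = mex{} = 0
g(2) = mex{0} = 1
g(3) = mex{0} = 1
g(4) = mex{1} = 0
g(5) = mex{1} = 0
g(6) = mex{0} = 1
g(7) = mex{0} = 1
g(8) = mex{1} = 0
g(9) = mex{1} = 0
g(10) = mex{0} = 1
g(11) = mex{0} = 1
g(12) = mex{1} = 0
g(13) = mex{1} = 0
So g(13) = 0.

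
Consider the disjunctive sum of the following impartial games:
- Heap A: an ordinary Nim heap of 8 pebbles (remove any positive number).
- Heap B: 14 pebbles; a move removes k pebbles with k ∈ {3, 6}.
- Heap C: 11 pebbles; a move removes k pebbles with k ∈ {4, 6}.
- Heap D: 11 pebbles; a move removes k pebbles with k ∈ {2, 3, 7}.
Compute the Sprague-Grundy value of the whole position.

9

Heap A is a plain Nim heap of size 8, so its Grundy value is 8.
For heap B, compute g(0), g(1), … with moves {3, 6}:
k:     0  1  2  3  4  5  6  7  8  9 10 11 12 13 14
g(k):  0  0  0  1  1  1  2  2  2  0  0  0  1  1  1
So g(14) = 1.
Build the Grundy sequence for heap C with g(k) = mex{g(k−s) : s ∈ {4, 6}, s ≤ k}:
g(0) = mex{} = 0
g(1) = mex{} = 0
g(2) = mex{} = 0
g(3) = mex{} = 0
g(4) = mex{0} = 1
g(5) = mex{0} = 1
g(6) = mex{0} = 1
g(7) = mex{0} = 1
g(8) = mex{0,1} = 2
g(9) = mex{0,1} = 2
g(10) = mex{1} = 0
g(11) = mex{1} = 0
So g(11) = 0.
For heap D, compute g(0), g(1), … with moves {2, 3, 7}:
k:     0  1  2  3  4  5  6  7  8  9 10 11
g(k):  0  0  1  1  2  0  0  1  1  2  0  0
So g(11) = 0.
The value of a disjunctive sum is the nim-sum of the parts.
Combined value = 8 ⊕ 1 ⊕ 0 ⊕ 0 = 9.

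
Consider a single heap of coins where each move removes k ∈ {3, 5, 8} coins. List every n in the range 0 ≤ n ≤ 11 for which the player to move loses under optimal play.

0, 1, 2, 11

Grundy values for subtraction set {3, 5, 8}:
g(0) = mex{} = 0
g(1) = mex{} = 0
g(2) = mex{} = 0
g(3) = mex{0} = 1
g(4) = mex{0} = 1
g(5) = mex{0} = 1
g(6) = mex{0,1} = 2
g(7) = mex{0,1} = 2
g(8) = mex{0,1} = 2
g(9) = mex{0,1,2} = 3
g(10) = mex{0,1,2} = 3
g(11) = mex{1,2} = 0
The P-positions (g = 0) in 0..11 are 0, 1, 2, 11.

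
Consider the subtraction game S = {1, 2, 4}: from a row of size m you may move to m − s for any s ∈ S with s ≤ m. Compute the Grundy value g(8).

2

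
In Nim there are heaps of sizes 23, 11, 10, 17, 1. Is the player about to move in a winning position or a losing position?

Bitwise XOR of the heap sizes:
  10111  (23)
  01011  (11)
  01010  (10)
  10001  (17)
  00001  (1)
  -----
  00110  (6)
The nim-sum is 6 ≠ 0, so this is an N-position: the player to move can win.

Winning position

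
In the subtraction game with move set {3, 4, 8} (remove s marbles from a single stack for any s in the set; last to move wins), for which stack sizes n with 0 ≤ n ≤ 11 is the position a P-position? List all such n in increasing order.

Build the Grundy sequence with g(k) = mex{g(k−s) : s ∈ {3, 4, 8}, s ≤ k}:
g(0) = mex{} = 0
g(1) = mex{} = 0
g(2) = mex{} = 0
g(3) = mex{0} = 1
g(4) = mex{0} = 1
g(5) = mex{0} = 1
g(6) = mex{0,1} = 2
g(7) = mex{1} = 0
g(8) = mex{0,1} = 2
g(9) = mex{0,1,2} = 3
g(10) = mex{0,2} = 1
g(11) = mex{0,1,2} = 3
The P-positions (g = 0) in 0..11 are 0, 1, 2, 7.

0, 1, 2, 7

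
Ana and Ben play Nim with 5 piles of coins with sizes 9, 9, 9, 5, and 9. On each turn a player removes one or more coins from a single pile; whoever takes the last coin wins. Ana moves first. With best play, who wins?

Bitwise XOR of the heap sizes:
  1001  (9)
  1001  (9)
  1001  (9)
  0101  (5)
  1001  (9)
  ----
  0101  (5)
The nim-sum is 5 ≠ 0, so this is an N-position: the player to move can win; Ana has a winning move.

Ana wins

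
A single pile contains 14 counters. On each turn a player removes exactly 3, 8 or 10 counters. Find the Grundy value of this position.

2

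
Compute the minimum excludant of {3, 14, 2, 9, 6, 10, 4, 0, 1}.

5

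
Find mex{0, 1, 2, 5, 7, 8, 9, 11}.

The values 0, 1, 2 are all present; 3 is the first non-negative integer missing from the set.

3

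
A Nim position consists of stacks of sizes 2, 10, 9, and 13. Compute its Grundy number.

12

Compute the nim-sum pairwise:
2 ⊕ 10 = 8
8 ⊕ 9 = 1
1 ⊕ 13 = 12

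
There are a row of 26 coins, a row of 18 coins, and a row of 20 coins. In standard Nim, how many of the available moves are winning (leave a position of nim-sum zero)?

3

Bitwise XOR of the heap sizes:
  11010  (26)
  10010  (18)
  10100  (20)
  -----
  11100  (28)
The overall nim-sum is X = 28. A row of size p has a winning move iff p XOR X < p (reduce it to p XOR X).
  26: 26 XOR 28 = 6 < 26 — winning move (to 6).
  18: 18 XOR 28 = 14 < 18 — winning move (to 14).
  20: 20 XOR 28 = 8 < 20 — winning move (to 8).
That gives 3 winning moves.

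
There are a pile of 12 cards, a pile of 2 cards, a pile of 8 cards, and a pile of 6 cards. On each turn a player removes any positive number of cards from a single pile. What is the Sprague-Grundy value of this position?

Write each in binary and XOR column by column:
  1100  (12)
  0010  (2)
  1000  (8)
  0110  (6)
  ----
  0000  (0)

0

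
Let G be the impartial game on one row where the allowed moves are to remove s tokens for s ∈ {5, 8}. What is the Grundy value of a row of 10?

2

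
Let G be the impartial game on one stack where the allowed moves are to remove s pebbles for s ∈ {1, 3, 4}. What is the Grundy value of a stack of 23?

Grundy values for subtraction set {1, 3, 4}:
k:     0  1  2  3  4  5  6  7  8  9 10 11 12 13 14 15 16 17 18 19 20 21 22 23
g(k):  0  1  0  1  2  3  2  0  1  0  1  2  3  2  0  1  0  1  2  3  2  0  1  0
So g(23) = 0.

0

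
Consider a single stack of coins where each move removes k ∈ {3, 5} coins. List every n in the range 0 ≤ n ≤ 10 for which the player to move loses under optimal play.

0, 1, 2, 8, 9, 10

Grundy values for subtraction set {3, 5}:
k:     0  1  2  3  4  5  6  7  8  9 10
g(k):  0  0  0  1  1  1  2  2  0  0  0
The P-positions (g = 0) in 0..10 are 0, 1, 2, 8, 9, 10.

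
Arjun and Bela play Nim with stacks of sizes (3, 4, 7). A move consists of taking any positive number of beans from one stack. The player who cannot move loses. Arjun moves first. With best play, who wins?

Bela wins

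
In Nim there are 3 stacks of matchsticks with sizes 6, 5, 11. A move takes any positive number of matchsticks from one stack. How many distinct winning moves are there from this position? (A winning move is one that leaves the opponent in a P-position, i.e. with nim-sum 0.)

Write each in binary and XOR column by column:
  0110  (6)
  0101  (5)
  1011  (11)
  ----
  1000  (8)
The overall nim-sum is X = 8. A stack of size p has a winning move iff p XOR X < p (reduce it to p XOR X).
  6: 6 XOR 8 = 14 ≥ 6 — no move.
  5: 5 XOR 8 = 13 ≥ 5 — no move.
  11: 11 XOR 8 = 3 < 11 — winning move (to 3).
That gives 1 winning move.

1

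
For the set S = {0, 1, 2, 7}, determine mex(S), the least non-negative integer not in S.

3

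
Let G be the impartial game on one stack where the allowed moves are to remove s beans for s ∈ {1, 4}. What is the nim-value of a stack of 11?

1

Compute g(0), g(1), … for moves {1, 4}:
g(0) = mex{} = 0
g(1) = mex{0} = 1
g(2) = mex{1} = 0
g(3) = mex{0} = 1
g(4) = mex{0,1} = 2
g(5) = mex{1,2} = 0
g(6) = mex{0} = 1
g(7) = mex{1} = 0
g(8) = mex{0,2} = 1
g(9) = mex{0,1} = 2
g(10) = mex{1,2} = 0
g(11) = mex{0} = 1
So g(11) = 1.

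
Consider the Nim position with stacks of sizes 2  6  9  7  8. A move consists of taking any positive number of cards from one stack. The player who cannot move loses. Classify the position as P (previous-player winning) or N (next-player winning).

N-position

Compute the nim-sum pairwise:
2 XOR 6 = 4
4 XOR 9 = 13
13 XOR 7 = 10
10 XOR 8 = 2
The nim-sum is 2 ≠ 0, so this is an N-position: the player to move can win.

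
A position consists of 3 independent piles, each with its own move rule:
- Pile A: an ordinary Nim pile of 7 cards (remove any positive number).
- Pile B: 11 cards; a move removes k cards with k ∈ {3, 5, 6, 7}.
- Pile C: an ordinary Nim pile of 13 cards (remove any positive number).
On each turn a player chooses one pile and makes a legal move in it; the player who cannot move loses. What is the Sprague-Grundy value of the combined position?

10

Pile A is a plain Nim pile of size 7, so its Grundy value is 7.
Build the Grundy sequence for pile B with g(k) = mex{g(k−s) : s ∈ {3, 5, 6, 7}, s ≤ k}:
k:     0  1  2  3  4  5  6  7  8  9 10 11
g(k):  0  0  0  1  1  1  2  2  2  3  0  0
So g(11) = 0.
Pile C is a plain Nim pile of size 13, so its Grundy value is 13.
By the Sprague-Grundy theorem, the Grundy value of a sum of independent games is the XOR of the component values.
Combined value = 7 ⊕ 0 ⊕ 13 = 10.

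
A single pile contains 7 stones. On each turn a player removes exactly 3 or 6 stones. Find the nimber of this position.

2

Build the Grundy sequence with g(k) = mex{g(k−s) : s ∈ {3, 6}, s ≤ k}:
k:     0  1  2  3  4  5  6  7
g(k):  0  0  0  1  1  1  2  2
So g(7) = 2.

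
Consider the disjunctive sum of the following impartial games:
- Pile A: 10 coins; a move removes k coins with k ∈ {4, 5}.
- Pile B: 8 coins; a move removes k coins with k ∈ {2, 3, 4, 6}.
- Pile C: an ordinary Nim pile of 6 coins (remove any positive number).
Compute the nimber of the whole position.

6

For pile A, compute g(0), g(1), … with moves {4, 5}:
g(0) = mex{} = 0
g(1) = mex{} = 0
g(2) = mex{} = 0
g(3) = mex{} = 0
g(4) = mex{0} = 1
g(5) = mex{0} = 1
g(6) = mex{0} = 1
g(7) = mex{0} = 1
g(8) = mex{0,1} = 2
g(9) = mex{1} = 0
g(10) = mex{1} = 0
So g(10) = 0.
For pile B, compute g(0), g(1), … with moves {2, 3, 4, 6}:
g(0) = mex{} = 0
g(1) = mex{} = 0
g(2) = mex{0} = 1
g(3) = mex{0} = 1
g(4) = mex{0,1} = 2
g(5) = mex{0,1} = 2
g(6) = mex{0,1,2} = 3
g(7) = mex{0,1,2} = 3
g(8) = mex{1,2,3} = 0
So g(8) = 0.
Pile C is a plain Nim pile of size 6, so its Grundy value is 6.
By the Sprague-Grundy theorem, the Grundy value of a sum of independent games is the XOR of the component values.
Combined value = 0 ⊕ 0 ⊕ 6 = 6.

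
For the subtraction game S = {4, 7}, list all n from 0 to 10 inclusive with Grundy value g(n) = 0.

0, 1, 2, 3

Build the Grundy sequence with g(k) = mex{g(k−s) : s ∈ {4, 7}, s ≤ k}:
g(0) = mex{} = 0
g(1) = mex{} = 0
g(2) = mex{} = 0
g(3) = mex{} = 0
g(4) = mex{0} = 1
g(5) = mex{0} = 1
g(6) = mex{0} = 1
g(7) = mex{0} = 1
g(8) = mex{0,1} = 2
g(9) = mex{0,1} = 2
g(10) = mex{0,1} = 2
The P-positions (g = 0) in 0..10 are 0, 1, 2, 3.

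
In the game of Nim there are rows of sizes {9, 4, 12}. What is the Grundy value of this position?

1

In binary:
  1001  (9)
  0100  (4)
  1100  (12)
  ----
  0001  (1)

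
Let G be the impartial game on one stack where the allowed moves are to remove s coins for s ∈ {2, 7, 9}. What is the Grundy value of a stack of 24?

Grundy values for subtraction set {2, 7, 9}:
k:     0  1  2  3  4  5  6  7  8  9 10 11 12 13 14 15 16 17 18 19 20 21 22 23 24
g(k):  0  0  1  1  0  0  1  1  2  2  3  3  2  2  3  0  0  1  1  0  0  1  1  2  2
So g(24) = 2.

2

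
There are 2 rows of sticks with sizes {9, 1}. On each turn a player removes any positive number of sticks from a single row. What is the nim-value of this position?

8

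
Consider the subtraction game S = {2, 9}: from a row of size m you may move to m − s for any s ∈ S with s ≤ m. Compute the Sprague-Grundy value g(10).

1

Compute g(0), g(1), … for moves {2, 9}:
g(0) = mex{} = 0
g(1) = mex{} = 0
g(2) = mex{0} = 1
g(3) = mex{0} = 1
g(4) = mex{1} = 0
g(5) = mex{1} = 0
g(6) = mex{0} = 1
g(7) = mex{0} = 1
g(8) = mex{1} = 0
g(9) = mex{0,1} = 2
g(10) = mex{0} = 1
So g(10) = 1.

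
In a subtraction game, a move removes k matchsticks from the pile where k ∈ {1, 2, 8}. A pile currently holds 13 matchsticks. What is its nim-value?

Build the Grundy sequence with g(k) = mex{g(k−s) : s ∈ {1, 2, 8}, s ≤ k}:
g(0) = mex{} = 0
g(1) = mex{0} = 1
g(2) = mex{0,1} = 2
g(3) = mex{1,2} = 0
g(4) = mex{0,2} = 1
g(5) = mex{0,1} = 2
g(6) = mex{1,2} = 0
g(7) = mex{0,2} = 1
g(8) = mex{0,1} = 2
g(9) = mex{1,2} = 0
g(10) = mex{0,2} = 1
g(11) = mex{0,1} = 2
g(12) = mex{1,2} = 0
g(13) = mex{0,2} = 1
So g(13) = 1.

1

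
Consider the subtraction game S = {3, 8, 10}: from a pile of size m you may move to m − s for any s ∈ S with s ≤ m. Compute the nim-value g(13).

0

Compute g(0), g(1), … for moves {3, 8, 10}:
g(0) = mex{} = 0
g(1) = mex{} = 0
g(2) = mex{} = 0
g(3) = mex{0} = 1
g(4) = mex{0} = 1
g(5) = mex{0} = 1
g(6) = mex{1} = 0
g(7) = mex{1} = 0
g(8) = mex{0,1} = 2
g(9) = mex{0} = 1
g(10) = mex{0} = 1
g(11) = mex{0,1,2} = 3
g(12) = mex{0,1} = 2
g(13) = mex{1} = 0
So g(13) = 0.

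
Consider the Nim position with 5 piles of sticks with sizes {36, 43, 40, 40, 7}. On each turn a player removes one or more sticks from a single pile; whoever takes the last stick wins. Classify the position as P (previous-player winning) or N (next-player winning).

Nim-sum: 36 XOR 43 XOR 40 XOR 40 XOR 7 = 8.
The nim-sum is 8 ≠ 0, so this is an N-position: the player to move can win.

N-position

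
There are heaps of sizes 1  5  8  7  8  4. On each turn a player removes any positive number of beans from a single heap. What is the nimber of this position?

7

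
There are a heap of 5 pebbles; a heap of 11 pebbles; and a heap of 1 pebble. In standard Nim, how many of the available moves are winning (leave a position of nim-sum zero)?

In binary:
  0101  (5)
  1011  (11)
  0001  (1)
  ----
  1111  (15)
The overall nim-sum is X = 15. A heap of size p has a winning move iff p XOR X < p (reduce it to p XOR X).
  5: 5 XOR 15 = 10 ≥ 5 — no move.
  11: 11 XOR 15 = 4 < 11 — winning move (to 4).
  1: 1 XOR 15 = 14 ≥ 1 — no move.
That gives 1 winning move.

1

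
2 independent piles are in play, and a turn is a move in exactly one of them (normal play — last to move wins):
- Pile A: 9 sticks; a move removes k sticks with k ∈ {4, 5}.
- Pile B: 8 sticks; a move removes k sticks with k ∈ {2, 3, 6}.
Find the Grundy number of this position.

For pile A, compute g(0), g(1), … with moves {4, 5}:
k:     0  1  2  3  4  5  6  7  8  9
g(k):  0  0  0  0  1  1  1  1  2  0
So g(9) = 0.
For pile B, compute g(0), g(1), … with moves {2, 3, 6}:
k:     0  1  2  3  4  5  6  7  8
g(k):  0  0  1  1  2  0  3  1  2
So g(8) = 2.
By the Sprague-Grundy theorem, the Grundy value of a sum of independent games is the XOR of the component values.
Combined value = 0 ⊕ 2 = 2.

2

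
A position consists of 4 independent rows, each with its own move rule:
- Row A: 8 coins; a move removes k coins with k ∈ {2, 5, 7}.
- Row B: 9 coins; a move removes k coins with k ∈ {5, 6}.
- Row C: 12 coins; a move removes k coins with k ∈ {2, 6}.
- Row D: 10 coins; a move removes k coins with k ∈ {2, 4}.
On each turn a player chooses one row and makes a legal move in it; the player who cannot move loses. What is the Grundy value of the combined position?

1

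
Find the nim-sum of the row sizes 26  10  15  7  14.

Compute the nim-sum pairwise:
26 XOR 10 = 16
16 XOR 15 = 31
31 XOR 7 = 24
24 XOR 14 = 22

22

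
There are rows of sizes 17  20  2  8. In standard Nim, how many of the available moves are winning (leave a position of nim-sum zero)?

Bitwise XOR of the heap sizes:
  10001  (17)
  10100  (20)
  00010  (2)
  01000  (8)
  -----
  01111  (15)
The overall nim-sum is X = 15. A row of size p has a winning move iff p XOR X < p (reduce it to p XOR X).
  17: 17 XOR 15 = 30 ≥ 17 — no move.
  20: 20 XOR 15 = 27 ≥ 20 — no move.
  2: 2 XOR 15 = 13 ≥ 2 — no move.
  8: 8 XOR 15 = 7 < 8 — winning move (to 7).
That gives 1 winning move.

1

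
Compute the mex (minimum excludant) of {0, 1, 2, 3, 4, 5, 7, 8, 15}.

6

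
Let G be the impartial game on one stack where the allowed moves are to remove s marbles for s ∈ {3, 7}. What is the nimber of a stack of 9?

1

Build the Grundy sequence with g(k) = mex{g(k−s) : s ∈ {3, 7}, s ≤ k}:
k:     0  1  2  3  4  5  6  7  8  9
g(k):  0  0  0  1  1  1  0  2  2  1
So g(9) = 1.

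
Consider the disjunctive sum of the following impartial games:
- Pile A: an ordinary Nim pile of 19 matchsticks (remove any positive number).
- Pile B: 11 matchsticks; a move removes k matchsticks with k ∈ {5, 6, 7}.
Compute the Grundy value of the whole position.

Pile A is a plain Nim pile of size 19, so its Grundy value is 19.
For pile B, compute g(0), g(1), … with moves {5, 6, 7}:
g(0) = mex{} = 0
g(1) = mex{} = 0
g(2) = mex{} = 0
g(3) = mex{} = 0
g(4) = mex{} = 0
g(5) = mex{0} = 1
g(6) = mex{0} = 1
g(7) = mex{0} = 1
g(8) = mex{0} = 1
g(9) = mex{0} = 1
g(10) = mex{0,1} = 2
g(11) = mex{0,1} = 2
So g(11) = 2.
By the Sprague-Grundy theorem, the Grundy value of a sum of independent games is the XOR of the component values.
Combined value = 19 ⊕ 2 = 17.

17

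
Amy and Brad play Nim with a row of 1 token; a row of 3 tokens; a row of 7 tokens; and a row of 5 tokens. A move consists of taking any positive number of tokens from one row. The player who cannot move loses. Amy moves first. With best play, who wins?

Brad wins

Compute the nim-sum pairwise:
1 ^ 3 = 2
2 ^ 7 = 5
5 ^ 5 = 0
The nim-sum is 0, so this is a P-position: the player to move is in a losing position under optimal play; Amy is about to move from it and so loses — Brad wins.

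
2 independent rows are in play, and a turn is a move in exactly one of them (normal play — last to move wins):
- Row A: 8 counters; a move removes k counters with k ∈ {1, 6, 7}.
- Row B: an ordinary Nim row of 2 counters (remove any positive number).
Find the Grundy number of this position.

Grundy values for row A (subtraction set {1, 6, 7}):
g(0) = mex{} = 0
g(1) = mex{0} = 1
g(2) = mex{1} = 0
g(3) = mex{0} = 1
g(4) = mex{1} = 0
g(5) = mex{0} = 1
g(6) = mex{0,1} = 2
g(7) = mex{0,1,2} = 3
g(8) = mex{0,1,3} = 2
So g(8) = 2.
Row B is a plain Nim row of size 2, so its Grundy value is 2.
By the Sprague-Grundy theorem, the Grundy value of a sum of independent games is the XOR of the component values.
Combined value = 2 ⊕ 2 = 0.

0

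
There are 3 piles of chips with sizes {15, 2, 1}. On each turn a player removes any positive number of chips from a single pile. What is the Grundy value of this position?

Compute the nim-sum pairwise:
15 ⊕ 2 = 13
13 ⊕ 1 = 12

12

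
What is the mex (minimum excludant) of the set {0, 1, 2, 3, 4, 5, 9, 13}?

6

The values 0, 1, 2, 3, 4, 5 are all present; 6 is the first non-negative integer missing from the set.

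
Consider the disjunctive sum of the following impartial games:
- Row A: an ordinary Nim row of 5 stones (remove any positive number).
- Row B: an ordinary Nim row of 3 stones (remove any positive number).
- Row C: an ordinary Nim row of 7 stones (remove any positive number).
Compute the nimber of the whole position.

1

Row A is a plain Nim row of size 5, so its Grundy value is 5.
Row B is a plain Nim row of size 3, so its Grundy value is 3.
Row C is a plain Nim row of size 7, so its Grundy value is 7.
By the Sprague-Grundy theorem, the Grundy value of a sum of independent games is the XOR of the component values.
Combined value = 5 ⊕ 3 ⊕ 7 = 1.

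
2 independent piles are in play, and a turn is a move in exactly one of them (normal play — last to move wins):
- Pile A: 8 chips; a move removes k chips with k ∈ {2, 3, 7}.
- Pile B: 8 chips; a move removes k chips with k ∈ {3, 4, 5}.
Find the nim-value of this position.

1

Grundy values for pile A (subtraction set {2, 3, 7}):
k:     0  1  2  3  4  5  6  7  8
g(k):  0  0  1  1  2  0  0  1  1
So g(8) = 1.
Grundy values for pile B (subtraction set {3, 4, 5}):
g(0) = mex{} = 0
g(1) = mex{} = 0
g(2) = mex{} = 0
g(3) = mex{0} = 1
g(4) = mex{0} = 1
g(5) = mex{0} = 1
g(6) = mex{0,1} = 2
g(7) = mex{0,1} = 2
g(8) = mex{1} = 0
So g(8) = 0.
By the Sprague-Grundy theorem, the Grundy value of a sum of independent games is the XOR of the component values.
Combined value = 1 ⊕ 0 = 1.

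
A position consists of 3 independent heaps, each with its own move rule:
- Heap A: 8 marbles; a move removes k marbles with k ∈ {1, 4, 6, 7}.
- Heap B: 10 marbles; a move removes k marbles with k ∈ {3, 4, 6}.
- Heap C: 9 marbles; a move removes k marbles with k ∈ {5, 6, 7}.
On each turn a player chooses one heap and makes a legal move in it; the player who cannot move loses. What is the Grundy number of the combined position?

Build the Grundy sequence for heap A with g(k) = mex{g(k−s) : s ∈ {1, 4, 6, 7}, s ≤ k}:
k:     0  1  2  3  4  5  6  7  8
g(k):  0  1  0  1  2  0  1  2  3
So g(8) = 3.
Grundy values for heap B (subtraction set {3, 4, 6}):
k:     0  1  2  3  4  5  6  7  8  9 10
g(k):  0  0  0  1  1  1  2  2  2  0  0
So g(10) = 0.
Grundy values for heap C (subtraction set {5, 6, 7}):
g(0) = mex{} = 0
g(1) = mex{} = 0
g(2) = mex{} = 0
g(3) = mex{} = 0
g(4) = mex{} = 0
g(5) = mex{0} = 1
g(6) = mex{0} = 1
g(7) = mex{0} = 1
g(8) = mex{0} = 1
g(9) = mex{0} = 1
So g(9) = 1.
The value of a disjunctive sum is the nim-sum of the parts.
Combined value = 3 XOR 0 XOR 1 = 2.

2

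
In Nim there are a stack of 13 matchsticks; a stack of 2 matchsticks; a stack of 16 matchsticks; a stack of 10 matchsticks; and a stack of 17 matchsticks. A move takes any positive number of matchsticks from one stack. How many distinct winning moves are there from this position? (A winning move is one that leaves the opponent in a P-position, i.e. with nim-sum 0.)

1

Compute the nim-sum pairwise:
13 ^ 2 = 15
15 ^ 16 = 31
31 ^ 10 = 21
21 ^ 17 = 4
The overall nim-sum is X = 4. A stack of size p has a winning move iff p XOR X < p (reduce it to p XOR X).
  13: 13 XOR 4 = 9 < 13 — winning move (to 9).
  2: 2 XOR 4 = 6 ≥ 2 — no move.
  16: 16 XOR 4 = 20 ≥ 16 — no move.
  10: 10 XOR 4 = 14 ≥ 10 — no move.
  17: 17 XOR 4 = 21 ≥ 17 — no move.
That gives 1 winning move.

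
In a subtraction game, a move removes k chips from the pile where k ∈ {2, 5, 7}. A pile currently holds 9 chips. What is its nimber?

Grundy values for subtraction set {2, 5, 7}:
k:     0  1  2  3  4  5  6  7  8  9
g(k):  0  0  1  1  0  2  1  3  2  2
So g(9) = 2.

2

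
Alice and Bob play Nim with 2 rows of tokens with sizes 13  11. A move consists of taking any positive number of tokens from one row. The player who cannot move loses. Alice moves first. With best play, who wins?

Compute the nim-sum pairwise:
13 ^ 11 = 6
The nim-sum is 6 ≠ 0, so this is an N-position: the player to move can win; Alice has a winning move.

Alice wins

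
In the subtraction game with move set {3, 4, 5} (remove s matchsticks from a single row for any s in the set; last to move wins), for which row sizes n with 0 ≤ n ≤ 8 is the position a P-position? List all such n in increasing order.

0, 1, 2, 8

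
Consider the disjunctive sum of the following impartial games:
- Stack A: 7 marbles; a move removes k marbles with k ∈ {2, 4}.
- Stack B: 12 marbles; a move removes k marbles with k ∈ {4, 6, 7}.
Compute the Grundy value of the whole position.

0

Grundy values for stack A (subtraction set {2, 4}):
k:     0  1  2  3  4  5  6  7
g(k):  0  0  1  1  2  2  0  0
So g(7) = 0.
For stack B, compute g(0), g(1), … with moves {4, 6, 7}:
k:     0  1  2  3  4  5  6  7  8  9 10 11 12
g(k):  0  0  0  0  1  1  1  1  2  2  2  0  0
So g(12) = 0.
By the Sprague-Grundy theorem, the Grundy value of a sum of independent games is the XOR of the component values.
Combined value = 0 XOR 0 = 0.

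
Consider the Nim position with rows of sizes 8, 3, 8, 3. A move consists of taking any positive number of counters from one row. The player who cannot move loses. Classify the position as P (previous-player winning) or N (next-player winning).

Write each in binary and XOR column by column:
  1000  (8)
  0011  (3)
  1000  (8)
  0011  (3)
  ----
  0000  (0)
The nim-sum is 0, so this is a P-position: the player to move is in a losing position under optimal play.

P-position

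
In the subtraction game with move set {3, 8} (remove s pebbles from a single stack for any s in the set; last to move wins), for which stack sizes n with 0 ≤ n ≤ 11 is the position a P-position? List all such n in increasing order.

0, 1, 2, 6, 7, 11

Compute g(0), g(1), … for moves {3, 8}:
g(0) = mex{} = 0
g(1) = mex{} = 0
g(2) = mex{} = 0
g(3) = mex{0} = 1
g(4) = mex{0} = 1
g(5) = mex{0} = 1
g(6) = mex{1} = 0
g(7) = mex{1} = 0
g(8) = mex{0,1} = 2
g(9) = mex{0} = 1
g(10) = mex{0} = 1
g(11) = mex{1,2} = 0
The P-positions (g = 0) in 0..11 are 0, 1, 2, 6, 7, 11.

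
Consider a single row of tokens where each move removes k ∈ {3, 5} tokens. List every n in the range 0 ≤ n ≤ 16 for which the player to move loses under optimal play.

Grundy values for subtraction set {3, 5}:
k:     0  1  2  3  4  5  6  7  8  9 10 11 12 13 14 15 16
g(k):  0  0  0  1  1  1  2  2  0  0  0  1  1  1  2  2  0
The P-positions (g = 0) in 0..16 are 0, 1, 2, 8, 9, 10, 16.

0, 1, 2, 8, 9, 10, 16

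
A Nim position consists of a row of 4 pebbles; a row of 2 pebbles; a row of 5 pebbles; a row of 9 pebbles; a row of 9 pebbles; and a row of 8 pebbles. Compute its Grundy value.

11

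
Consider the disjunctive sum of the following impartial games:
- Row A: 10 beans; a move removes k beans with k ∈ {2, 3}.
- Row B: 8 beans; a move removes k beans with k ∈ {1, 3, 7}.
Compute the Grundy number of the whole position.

0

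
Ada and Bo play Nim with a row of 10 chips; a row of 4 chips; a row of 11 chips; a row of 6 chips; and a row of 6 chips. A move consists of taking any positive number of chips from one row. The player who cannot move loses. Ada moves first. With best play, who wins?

Bitwise XOR of the heap sizes:
  1010  (10)
  0100  (4)
  1011  (11)
  0110  (6)
  0110  (6)
  ----
  0101  (5)
The nim-sum is 5 ≠ 0, so this is an N-position: the player to move can win; Ada has a winning move.

Ada wins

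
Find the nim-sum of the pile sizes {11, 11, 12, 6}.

Compute the nim-sum pairwise:
11 ^ 11 = 0
0 ^ 12 = 12
12 ^ 6 = 10

10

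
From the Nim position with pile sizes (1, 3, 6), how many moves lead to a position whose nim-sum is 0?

1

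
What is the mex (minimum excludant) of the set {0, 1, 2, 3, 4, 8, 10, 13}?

5

The values 0, 1, 2, 3, 4 are all present; 5 is the first non-negative integer missing from the set.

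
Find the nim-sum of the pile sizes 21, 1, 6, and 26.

Compute the nim-sum pairwise:
21 XOR 1 = 20
20 XOR 6 = 18
18 XOR 26 = 8

8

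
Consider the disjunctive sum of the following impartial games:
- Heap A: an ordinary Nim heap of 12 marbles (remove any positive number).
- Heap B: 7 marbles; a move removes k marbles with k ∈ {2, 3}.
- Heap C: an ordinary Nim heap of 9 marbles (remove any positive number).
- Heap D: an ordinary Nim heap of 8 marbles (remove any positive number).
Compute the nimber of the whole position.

12

Heap A is a plain Nim heap of size 12, so its Grundy value is 12.
For heap B, compute g(0), g(1), … with moves {2, 3}:
k:     0  1  2  3  4  5  6  7
g(k):  0  0  1  1  2  0  0  1
So g(7) = 1.
Heap C is a plain Nim heap of size 9, so its Grundy value is 9.
Heap D is a plain Nim heap of size 8, so its Grundy value is 8.
By the Sprague-Grundy theorem, the Grundy value of a sum of independent games is the XOR of the component values.
Combined value = 12 ⊕ 1 ⊕ 9 ⊕ 8 = 12.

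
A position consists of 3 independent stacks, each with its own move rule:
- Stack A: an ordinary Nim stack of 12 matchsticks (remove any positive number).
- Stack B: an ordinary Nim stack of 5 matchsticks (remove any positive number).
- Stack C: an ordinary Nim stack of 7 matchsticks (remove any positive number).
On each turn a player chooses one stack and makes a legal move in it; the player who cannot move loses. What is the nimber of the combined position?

14

Stack A is a plain Nim stack of size 12, so its Grundy value is 12.
Stack B is a plain Nim stack of size 5, so its Grundy value is 5.
Stack C is a plain Nim stack of size 7, so its Grundy value is 7.
The value of a disjunctive sum is the nim-sum of the parts.
Combined value = 12 XOR 5 XOR 7 = 14.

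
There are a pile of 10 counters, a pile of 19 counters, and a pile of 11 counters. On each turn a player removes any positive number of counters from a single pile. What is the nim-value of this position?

18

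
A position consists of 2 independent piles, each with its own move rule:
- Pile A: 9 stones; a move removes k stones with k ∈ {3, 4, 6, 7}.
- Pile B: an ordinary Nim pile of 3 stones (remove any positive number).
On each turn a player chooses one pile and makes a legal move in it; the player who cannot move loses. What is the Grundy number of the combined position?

0

Build the Grundy sequence for pile A with g(k) = mex{g(k−s) : s ∈ {3, 4, 6, 7}, s ≤ k}:
g(0) = mex{} = 0
g(1) = mex{} = 0
g(2) = mex{} = 0
g(3) = mex{0} = 1
g(4) = mex{0} = 1
g(5) = mex{0} = 1
g(6) = mex{0,1} = 2
g(7) = mex{0,1} = 2
g(8) = mex{0,1} = 2
g(9) = mex{0,1,2} = 3
So g(9) = 3.
Pile B is a plain Nim pile of size 3, so its Grundy value is 3.
By the Sprague-Grundy theorem, the Grundy value of a sum of independent games is the XOR of the component values.
Combined value = 3 XOR 3 = 0.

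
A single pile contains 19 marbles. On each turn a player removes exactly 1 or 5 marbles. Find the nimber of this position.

Build the Grundy sequence with g(k) = mex{g(k−s) : s ∈ {1, 5}, s ≤ k}:
k:     0  1  2  3  4  5  6  7  8  9 10 11 12 13 14 15 16 17 18 19
g(k):  0  1  0  1  0  1  0  1  0  1  0  1  0  1  0  1  0  1  0  1
So g(19) = 1.

1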